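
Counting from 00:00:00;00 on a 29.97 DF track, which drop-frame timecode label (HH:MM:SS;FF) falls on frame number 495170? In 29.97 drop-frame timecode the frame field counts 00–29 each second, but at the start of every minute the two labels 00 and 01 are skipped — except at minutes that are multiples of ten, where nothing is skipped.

Ten DF minutes hold 17982 frames, so frame 495170 lies in block 27 (frames 485514–503495) with 9656 frames into that block.
The block's first minute is 1800 frames and the rest 1798 each; 9656 frames reaches minute 5, so 27 × 18 + 5 × 2 = 496 labels have been skipped so far.
Adding those back, label number 495170 + 496 = 495666 at 30 labels/s is 16522 s + 6 f = 4 h 35 min 22 s frame 6, i.e. 04:35:22;06.

04:35:22;06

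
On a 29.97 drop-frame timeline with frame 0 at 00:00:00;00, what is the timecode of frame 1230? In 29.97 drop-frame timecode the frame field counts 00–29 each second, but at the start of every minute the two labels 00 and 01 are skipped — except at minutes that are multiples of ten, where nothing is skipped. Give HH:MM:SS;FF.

Ten DF minutes hold 17982 frames, so frame 1230 lies in block 0 (frames 0–17981) with 1230 frames into that block.
The block's first minute is 1800 frames and the rest 1798 each; 1230 frames reaches minute 0, so 0 × 18 + 0 × 2 = 0 labels have been skipped so far.
Adding those back, label number 1230 + 0 = 1230 at 30 labels/s is 41 s + 0 f = 0 h 0 min 41 s frame 0, i.e. 00:00:41;00.

00:00:41;00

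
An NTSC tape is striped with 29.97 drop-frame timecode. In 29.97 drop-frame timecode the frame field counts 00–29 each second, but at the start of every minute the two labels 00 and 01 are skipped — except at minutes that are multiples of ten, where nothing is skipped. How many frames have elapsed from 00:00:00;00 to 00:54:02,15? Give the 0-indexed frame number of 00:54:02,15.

97177

Complete 10-minute blocks: 5, each 17982 frames → 89910.
Remaining 4 whole minutes in the current block: 1800 + 3 × 1798 = 7194 frames.
Within the current minute: 2 × 30 + 15 − 2 = 73 (labels ;00/;01 skipped at this minute). Total = 89910 + 7194 + 73 = 97177.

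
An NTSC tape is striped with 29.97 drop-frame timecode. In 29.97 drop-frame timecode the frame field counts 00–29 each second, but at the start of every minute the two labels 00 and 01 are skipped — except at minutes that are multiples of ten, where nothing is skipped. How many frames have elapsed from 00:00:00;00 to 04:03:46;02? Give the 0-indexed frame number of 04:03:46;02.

438344

As if non-drop at 30 labels/s: (4 × 3600 + 3 × 60 + 46) × 30 + 2 = 438782.
Minute boundaries passed: 243; those not divisible by 10: 243 − 24 = 219; dropped labels = 2 × 219 = 438.
Actual frame index = 438782 − 438 = 438344.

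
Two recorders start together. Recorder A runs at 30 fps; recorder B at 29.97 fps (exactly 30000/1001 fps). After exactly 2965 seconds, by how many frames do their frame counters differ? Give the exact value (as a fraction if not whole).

A emits 30 × 2965 = 88950 frames; B emits 30000/1001 × 2965 = 88950000/1001.
Difference = 88950/1001 frames (≈ 88.8611); B is behind A.

88950/1001 frames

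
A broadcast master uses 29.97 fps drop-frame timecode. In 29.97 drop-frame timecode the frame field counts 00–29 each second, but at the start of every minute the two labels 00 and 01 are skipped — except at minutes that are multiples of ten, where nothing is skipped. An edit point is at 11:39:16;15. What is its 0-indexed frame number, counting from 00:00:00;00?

As if non-drop at 30 labels/s: (11 × 3600 + 39 × 60 + 16) × 30 + 15 = 1258695.
Minute boundaries passed: 699; those not divisible by 10: 699 − 69 = 630; dropped labels = 2 × 630 = 1260.
Actual frame index = 1258695 − 1260 = 1257435.

1257435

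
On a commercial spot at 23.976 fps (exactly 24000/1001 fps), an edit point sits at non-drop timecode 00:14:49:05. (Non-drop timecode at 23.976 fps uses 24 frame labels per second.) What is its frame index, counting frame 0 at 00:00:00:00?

Total seconds to the label: (0 × 3600 + 14 × 60 + 49) = 889.
Frame index = 889 × 24 + 5 = 21341.

21341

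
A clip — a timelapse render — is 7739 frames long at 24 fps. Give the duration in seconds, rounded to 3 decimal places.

322.458 seconds

Running time = 7739 × 1/24 = 7739/24 s ≈ 322.458 s.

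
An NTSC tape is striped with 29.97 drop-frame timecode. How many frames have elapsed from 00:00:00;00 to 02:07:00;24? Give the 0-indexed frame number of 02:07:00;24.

228394

As if non-drop at 30 labels/s: (2 × 3600 + 7 × 60 + 0) × 30 + 24 = 228624.
Minute boundaries passed: 127; those not divisible by 10: 127 − 12 = 115; dropped labels = 2 × 115 = 230.
Actual frame index = 228624 − 230 = 228394.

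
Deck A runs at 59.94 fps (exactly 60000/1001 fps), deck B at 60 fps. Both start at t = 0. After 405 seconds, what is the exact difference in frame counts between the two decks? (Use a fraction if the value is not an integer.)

A emits 60000/1001 × 405 = 24300000/1001 frames; B emits 60 × 405 = 24300.
Difference = 24300/1001 frames (≈ 24.2757); B is ahead of A.

24300/1001 frames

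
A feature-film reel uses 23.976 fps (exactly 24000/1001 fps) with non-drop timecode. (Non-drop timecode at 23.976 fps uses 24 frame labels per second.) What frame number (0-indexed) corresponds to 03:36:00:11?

Total seconds to the label: (3 × 3600 + 36 × 60 + 0) = 12960.
Frame index = 12960 × 24 + 11 = 311051.

frame 311051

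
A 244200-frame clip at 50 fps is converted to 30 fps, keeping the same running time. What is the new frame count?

146520 frames

Target frames = source frames × (target rate / source rate) = 244200 × (30)/(50) = 244200 × 3/5 = 146520.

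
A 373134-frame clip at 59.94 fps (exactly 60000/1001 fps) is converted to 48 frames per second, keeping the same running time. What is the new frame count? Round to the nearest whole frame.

Frames at target rate = 373134 × (48) / (60000/1001) = 186753567/625 ≈ 298805.707.
Nearest whole frame: 298806.

298806 frames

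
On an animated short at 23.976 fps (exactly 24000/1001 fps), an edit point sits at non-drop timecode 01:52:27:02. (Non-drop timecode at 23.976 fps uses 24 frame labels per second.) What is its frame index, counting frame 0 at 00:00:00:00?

Total seconds to the label: (1 × 3600 + 52 × 60 + 27) = 6747.
Frame index = 6747 × 24 + 2 = 161930.

frame 161930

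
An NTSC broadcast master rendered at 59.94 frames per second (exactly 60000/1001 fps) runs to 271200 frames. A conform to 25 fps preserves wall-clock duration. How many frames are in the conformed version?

113113 frames

Target frames = source frames × (target rate / source rate) = 271200 × (25)/(60000/1001) = 271200 × 1001/2400 = 113113.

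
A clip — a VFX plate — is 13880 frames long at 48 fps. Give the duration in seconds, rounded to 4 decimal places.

Running time = 13880 × 1/48 = 1735/6 s ≈ 289.1667 s.

289.1667 seconds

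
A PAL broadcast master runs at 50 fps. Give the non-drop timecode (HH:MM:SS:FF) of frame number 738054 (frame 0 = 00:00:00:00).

738054 ÷ 50 = 14761 full seconds, remainder 4 frames.
14761 s = 4 h 6 min 1 s.
Timecode: 04:06:01:04.

04:06:01:04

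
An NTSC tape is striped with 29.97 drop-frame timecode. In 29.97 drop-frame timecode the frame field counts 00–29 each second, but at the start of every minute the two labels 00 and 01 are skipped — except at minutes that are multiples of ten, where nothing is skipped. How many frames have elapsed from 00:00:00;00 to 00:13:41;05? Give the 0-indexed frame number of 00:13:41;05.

As if non-drop at 30 labels/s: (0 × 3600 + 13 × 60 + 41) × 30 + 5 = 24635.
Minute boundaries passed: 13; those not divisible by 10: 13 − 1 = 12; dropped labels = 2 × 12 = 24.
Actual frame index = 24635 − 24 = 24611.

24611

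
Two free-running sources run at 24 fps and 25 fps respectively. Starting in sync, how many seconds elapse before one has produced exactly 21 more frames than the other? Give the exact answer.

21 seconds

The gap grows by |25 − 24| = 1 frame per second.
Time for a 21-frame gap: 21 ÷ (1) = 21 s.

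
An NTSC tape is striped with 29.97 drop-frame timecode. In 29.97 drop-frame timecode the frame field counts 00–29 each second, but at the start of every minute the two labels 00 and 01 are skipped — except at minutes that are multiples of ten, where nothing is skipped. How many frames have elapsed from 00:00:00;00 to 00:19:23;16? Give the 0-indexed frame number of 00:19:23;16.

Complete 10-minute blocks: 1, each 17982 frames → 17982.
Remaining 9 whole minutes in the current block: 1800 + 8 × 1798 = 16184 frames.
Within the current minute: 23 × 30 + 16 − 2 = 704 (labels ;00/;01 skipped at this minute). Total = 17982 + 16184 + 704 = 34870.

34870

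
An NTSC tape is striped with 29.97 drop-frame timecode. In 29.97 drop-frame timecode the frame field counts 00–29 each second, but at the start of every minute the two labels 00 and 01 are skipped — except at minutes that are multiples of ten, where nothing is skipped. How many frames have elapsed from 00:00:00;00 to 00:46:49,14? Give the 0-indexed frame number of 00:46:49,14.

Complete 10-minute blocks: 4, each 17982 frames → 71928.
Remaining 6 whole minutes in the current block: 1800 + 5 × 1798 = 10790 frames.
Within the current minute: 49 × 30 + 14 − 2 = 1482 (labels ;00/;01 skipped at this minute). Total = 71928 + 10790 + 1482 = 84200.

84200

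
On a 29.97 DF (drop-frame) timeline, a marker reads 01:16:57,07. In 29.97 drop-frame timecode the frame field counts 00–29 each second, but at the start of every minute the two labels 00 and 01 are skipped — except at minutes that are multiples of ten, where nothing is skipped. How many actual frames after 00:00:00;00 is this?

As if non-drop at 30 labels/s: (1 × 3600 + 16 × 60 + 57) × 30 + 7 = 138517.
Minute boundaries passed: 76; those not divisible by 10: 76 − 7 = 69; dropped labels = 2 × 69 = 138.
Actual frame index = 138517 − 138 = 138379.

138379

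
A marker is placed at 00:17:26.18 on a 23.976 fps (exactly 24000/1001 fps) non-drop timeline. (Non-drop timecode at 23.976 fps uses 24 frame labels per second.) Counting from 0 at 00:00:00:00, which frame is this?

frame 25122

Total seconds to the label: (0 × 3600 + 17 × 60 + 26) = 1046.
Frame index = 1046 × 24 + 18 = 25122.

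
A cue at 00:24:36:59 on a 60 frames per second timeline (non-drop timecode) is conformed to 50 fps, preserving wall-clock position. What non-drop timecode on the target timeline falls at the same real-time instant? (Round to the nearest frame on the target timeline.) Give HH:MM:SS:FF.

00:24:36:49

Source frame index: (0×3600 + 24×60 + 36) × 60 + 59 = 88619.
Real time: 88619 / (60) = 88619/60 s.
Target frame: (88619/60) × (50) = 443095/6 ≈ 73849.167 → 73849.
At 50 labels/s: frame 73849 → 00:24:36:49.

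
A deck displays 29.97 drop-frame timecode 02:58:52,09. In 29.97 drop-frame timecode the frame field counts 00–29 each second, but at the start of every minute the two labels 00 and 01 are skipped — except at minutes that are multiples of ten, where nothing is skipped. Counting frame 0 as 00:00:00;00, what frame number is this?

321647

Complete 10-minute blocks: 17, each 17982 frames → 305694.
Remaining 8 whole minutes in the current block: 1800 + 7 × 1798 = 14386 frames.
Within the current minute: 52 × 30 + 9 − 2 = 1567 (labels ;00/;01 skipped at this minute). Total = 305694 + 14386 + 1567 = 321647.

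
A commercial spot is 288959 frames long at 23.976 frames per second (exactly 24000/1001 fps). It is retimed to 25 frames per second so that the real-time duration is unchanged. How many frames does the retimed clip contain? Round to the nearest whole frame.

Frames at target rate = 288959 × (25) / (24000/1001) = 289247959/960 ≈ 301299.957.
Nearest whole frame: 301300.

301300 frames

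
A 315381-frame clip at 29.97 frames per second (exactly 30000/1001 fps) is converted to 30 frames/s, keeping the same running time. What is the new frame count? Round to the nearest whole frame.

Frames at target rate = 315381 × (30) / (30000/1001) = 315696381/1000 ≈ 315696.381.
Nearest whole frame: 315696.

315696 frames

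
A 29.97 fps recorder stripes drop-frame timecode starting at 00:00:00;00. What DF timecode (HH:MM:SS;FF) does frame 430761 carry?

03:59:33;03

Ten DF minutes hold 17982 frames, so frame 430761 lies in block 23 (frames 413586–431567) with 17175 frames into that block.
The block's first minute is 1800 frames and the rest 1798 each; 17175 frames reaches minute 9, so 23 × 18 + 9 × 2 = 432 labels have been skipped so far.
Adding those back, label number 430761 + 432 = 431193 at 30 labels/s is 14373 s + 3 f = 3 h 59 min 33 s frame 3, i.e. 03:59:33;03.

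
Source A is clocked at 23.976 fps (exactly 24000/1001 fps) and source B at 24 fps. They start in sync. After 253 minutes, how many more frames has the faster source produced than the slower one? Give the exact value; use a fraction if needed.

253 min = 15180 s.
A emits 24000/1001 × 15180 = 33120000/91 frames; B emits 24 × 15180 = 364320.
Difference = 33120/91 frames (≈ 363.9560); B is ahead of A.

33120/91 frames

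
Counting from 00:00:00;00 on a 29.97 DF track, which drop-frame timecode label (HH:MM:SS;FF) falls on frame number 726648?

Ten DF minutes hold 17982 frames, so frame 726648 lies in block 40 (frames 719280–737261) with 7368 frames into that block.
The block's first minute is 1800 frames and the rest 1798 each; 7368 frames reaches minute 4, so 40 × 18 + 4 × 2 = 728 labels have been skipped so far.
Adding those back, label number 726648 + 728 = 727376 at 30 labels/s is 24245 s + 26 f = 6 h 44 min 5 s frame 26, i.e. 06:44:05;26.

06:44:05;26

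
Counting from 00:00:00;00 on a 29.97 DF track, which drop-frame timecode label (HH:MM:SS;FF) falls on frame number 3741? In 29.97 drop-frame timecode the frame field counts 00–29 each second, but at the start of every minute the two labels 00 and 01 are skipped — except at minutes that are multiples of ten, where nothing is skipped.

00:02:04;25

Each 10-minute DF block holds 10 × 60 × 30 − 9 × 2 = 17982 frames. 3741 ÷ 17982 → 0 full blocks, remainder 3741.
Within the partial block the first minute is 1800 frames and each further minute 1798, so 2 further minute boundaries passed. Total skipped labels = 18 × 0 + 2 × 2 = 4.
Non-drop label index = 3741 + 4 = 3745; at 30 labels/s that is 00:02:04:25, i.e. DF 00:02:04;25.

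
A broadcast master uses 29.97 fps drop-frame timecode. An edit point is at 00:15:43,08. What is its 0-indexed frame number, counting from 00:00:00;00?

As if non-drop at 30 labels/s: (0 × 3600 + 15 × 60 + 43) × 30 + 8 = 28298.
Minute boundaries passed: 15; those not divisible by 10: 15 − 1 = 14; dropped labels = 2 × 14 = 28.
Actual frame index = 28298 − 28 = 28270.

28270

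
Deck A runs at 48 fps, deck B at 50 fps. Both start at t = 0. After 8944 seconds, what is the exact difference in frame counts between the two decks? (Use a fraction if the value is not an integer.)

17888 frames

A emits 48 × 8944 = 429312 frames; B emits 50 × 8944 = 447200.
Difference = 17888 frames; B is ahead of A.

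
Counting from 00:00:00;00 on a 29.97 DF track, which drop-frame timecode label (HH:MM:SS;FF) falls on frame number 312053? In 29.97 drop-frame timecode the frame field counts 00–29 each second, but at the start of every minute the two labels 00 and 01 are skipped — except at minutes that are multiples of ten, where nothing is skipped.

02:53:32;05

Ten DF minutes hold 17982 frames, so frame 312053 lies in block 17 (frames 305694–323675) with 6359 frames into that block.
The block's first minute is 1800 frames and the rest 1798 each; 6359 frames reaches minute 3, so 17 × 18 + 3 × 2 = 312 labels have been skipped so far.
Adding those back, label number 312053 + 312 = 312365 at 30 labels/s is 10412 s + 5 f = 2 h 53 min 32 s frame 5, i.e. 02:53:32;05.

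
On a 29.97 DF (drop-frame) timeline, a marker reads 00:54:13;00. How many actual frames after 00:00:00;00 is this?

97492

As if non-drop at 30 labels/s: (0 × 3600 + 54 × 60 + 13) × 30 + 0 = 97590.
Minute boundaries passed: 54; those not divisible by 10: 54 − 5 = 49; dropped labels = 2 × 49 = 98.
Actual frame index = 97590 − 98 = 97492.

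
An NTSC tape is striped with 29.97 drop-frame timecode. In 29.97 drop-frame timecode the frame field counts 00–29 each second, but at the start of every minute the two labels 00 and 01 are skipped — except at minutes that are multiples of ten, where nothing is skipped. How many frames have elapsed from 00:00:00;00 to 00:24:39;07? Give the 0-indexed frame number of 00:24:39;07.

44333

As if non-drop at 30 labels/s: (0 × 3600 + 24 × 60 + 39) × 30 + 7 = 44377.
Minute boundaries passed: 24; those not divisible by 10: 24 − 2 = 22; dropped labels = 2 × 22 = 44.
Actual frame index = 44377 − 44 = 44333.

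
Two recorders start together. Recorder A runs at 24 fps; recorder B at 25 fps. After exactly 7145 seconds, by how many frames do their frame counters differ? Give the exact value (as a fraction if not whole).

A emits 24 × 7145 = 171480 frames; B emits 25 × 7145 = 178625.
Difference = 7145 frames; B is ahead of A.

7145 frames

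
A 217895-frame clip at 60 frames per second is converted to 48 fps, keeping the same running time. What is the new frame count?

Target frames = source frames × (target rate / source rate) = 217895 × (48)/(60) = 217895 × 4/5 = 174316.

174316 frames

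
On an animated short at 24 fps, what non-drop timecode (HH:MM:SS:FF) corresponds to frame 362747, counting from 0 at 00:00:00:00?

04:11:54:11

362747 ÷ 24 = 15114 full seconds, remainder 11 frames.
15114 s = 4 h 11 min 54 s.
Timecode: 04:11:54:11.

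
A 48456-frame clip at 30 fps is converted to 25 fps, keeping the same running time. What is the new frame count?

40380 frames

Target frames = source frames × (target rate / source rate) = 48456 × (25)/(30) = 48456 × 5/6 = 40380.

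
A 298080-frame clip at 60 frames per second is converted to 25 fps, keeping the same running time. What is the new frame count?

124200 frames

Target frames = source frames × (target rate / source rate) = 298080 × (25)/(60) = 298080 × 5/12 = 124200.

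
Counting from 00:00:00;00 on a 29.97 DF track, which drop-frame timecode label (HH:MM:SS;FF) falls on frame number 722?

Ten DF minutes hold 17982 frames, so frame 722 lies in block 0 (frames 0–17981) with 722 frames into that block.
The block's first minute is 1800 frames and the rest 1798 each; 722 frames reaches minute 0, so 0 × 18 + 0 × 2 = 0 labels have been skipped so far.
Adding those back, label number 722 + 0 = 722 at 30 labels/s is 24 s + 2 f = 0 h 0 min 24 s frame 2, i.e. 00:00:24;02.

00:00:24;02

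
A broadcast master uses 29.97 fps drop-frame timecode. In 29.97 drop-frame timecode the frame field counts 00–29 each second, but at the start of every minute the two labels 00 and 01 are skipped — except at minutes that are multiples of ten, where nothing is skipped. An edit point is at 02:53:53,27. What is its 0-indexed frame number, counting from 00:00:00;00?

312705

As if non-drop at 30 labels/s: (2 × 3600 + 53 × 60 + 53) × 30 + 27 = 313017.
Minute boundaries passed: 173; those not divisible by 10: 173 − 17 = 156; dropped labels = 2 × 156 = 312.
Actual frame index = 313017 − 312 = 312705.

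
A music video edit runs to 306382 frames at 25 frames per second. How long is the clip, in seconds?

12255.28 seconds

Running time = 306382 / (25) = 12255.28 s.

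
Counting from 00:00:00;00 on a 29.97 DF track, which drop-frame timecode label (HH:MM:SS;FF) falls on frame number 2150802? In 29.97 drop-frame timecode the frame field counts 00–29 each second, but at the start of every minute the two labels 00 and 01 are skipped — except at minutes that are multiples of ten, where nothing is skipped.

Each 10-minute DF block holds 10 × 60 × 30 − 9 × 2 = 17982 frames. 2150802 ÷ 17982 → 119 full blocks, remainder 10944.
Within the partial block the first minute is 1800 frames and each further minute 1798, so 6 further minute boundaries passed. Total skipped labels = 18 × 119 + 2 × 6 = 2154.
Non-drop label index = 2150802 + 2154 = 2152956; at 30 labels/s that is 19:56:05:06, i.e. DF 19:56:05;06.

19:56:05;06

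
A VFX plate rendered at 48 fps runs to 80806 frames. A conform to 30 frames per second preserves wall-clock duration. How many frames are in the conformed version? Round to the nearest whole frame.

50504 frames

Frames at target rate = 80806 × (30) / (48) = 202015/4 ≈ 50503.750.
Nearest whole frame: 50504.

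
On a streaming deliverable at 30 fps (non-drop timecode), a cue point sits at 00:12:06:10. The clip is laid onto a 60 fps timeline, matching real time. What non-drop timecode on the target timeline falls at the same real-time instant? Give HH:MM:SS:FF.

00:12:06:20

Source frame index: (0×3600 + 12×60 + 6) × 30 + 10 = 21790.
Real time: 21790 / (30) = 2179/3 s.
Target frame: (2179/3) × (60) = 43580.
At 60 labels/s: frame 43580 → 00:12:06:20.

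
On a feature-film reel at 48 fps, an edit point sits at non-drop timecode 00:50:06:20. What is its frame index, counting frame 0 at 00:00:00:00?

Total seconds to the label: (0 × 3600 + 50 × 60 + 6) = 3006.
Frame index = 3006 × 48 + 20 = 144308.

frame 144308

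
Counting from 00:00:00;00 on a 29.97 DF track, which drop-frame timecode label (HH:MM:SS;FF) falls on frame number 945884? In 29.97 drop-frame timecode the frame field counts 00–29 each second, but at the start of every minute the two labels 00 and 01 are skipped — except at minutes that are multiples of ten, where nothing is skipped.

08:46:01;02

Each 10-minute DF block holds 10 × 60 × 30 − 9 × 2 = 17982 frames. 945884 ÷ 17982 → 52 full blocks, remainder 10820.
Within the partial block the first minute is 1800 frames and each further minute 1798, so 6 further minute boundaries passed. Total skipped labels = 18 × 52 + 2 × 6 = 948.
Non-drop label index = 945884 + 948 = 946832; at 30 labels/s that is 08:46:01:02, i.e. DF 08:46:01;02.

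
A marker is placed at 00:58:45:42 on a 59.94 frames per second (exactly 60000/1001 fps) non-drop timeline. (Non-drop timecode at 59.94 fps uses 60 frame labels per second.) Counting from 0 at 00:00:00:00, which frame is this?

211542

Total seconds to the label: (0 × 3600 + 58 × 60 + 45) = 3525.
Frame index = 3525 × 60 + 42 = 211542.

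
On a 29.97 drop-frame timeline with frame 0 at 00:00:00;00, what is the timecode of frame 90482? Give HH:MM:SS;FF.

00:50:19;02

Ten DF minutes hold 17982 frames, so frame 90482 lies in block 5 (frames 89910–107891) with 572 frames into that block.
The block's first minute is 1800 frames and the rest 1798 each; 572 frames reaches minute 0, so 5 × 18 + 0 × 2 = 90 labels have been skipped so far.
Adding those back, label number 90482 + 90 = 90572 at 30 labels/s is 3019 s + 2 f = 0 h 50 min 19 s frame 2, i.e. 00:50:19;02.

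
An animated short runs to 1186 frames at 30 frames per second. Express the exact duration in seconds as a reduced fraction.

Running time = 1186 ÷ (30) = 1186 × 1/30 = 593/15 s.

593/15 seconds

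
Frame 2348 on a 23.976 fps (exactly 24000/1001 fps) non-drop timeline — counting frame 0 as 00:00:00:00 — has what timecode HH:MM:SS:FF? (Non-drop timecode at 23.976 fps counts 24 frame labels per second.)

00:01:37:20

2348 ÷ 24 = 97 full seconds, remainder 20 frames.
97 s = 0 h 1 min 37 s.
Timecode: 00:01:37:20.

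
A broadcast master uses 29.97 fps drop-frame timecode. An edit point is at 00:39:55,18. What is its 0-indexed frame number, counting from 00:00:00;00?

71796

Complete 10-minute blocks: 3, each 17982 frames → 53946.
Remaining 9 whole minutes in the current block: 1800 + 8 × 1798 = 16184 frames.
Within the current minute: 55 × 30 + 18 − 2 = 1666 (labels ;00/;01 skipped at this minute). Total = 53946 + 16184 + 1666 = 71796.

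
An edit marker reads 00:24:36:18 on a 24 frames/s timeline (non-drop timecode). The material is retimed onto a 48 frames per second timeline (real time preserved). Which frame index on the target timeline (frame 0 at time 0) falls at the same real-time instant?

Source frame index: (0×3600 + 24×60 + 36) × 24 + 18 = 35442.
Real time: 35442 / (24) = 5907/4 s.
Target frame: (5907/4) × (48) = 70884.

frame 70884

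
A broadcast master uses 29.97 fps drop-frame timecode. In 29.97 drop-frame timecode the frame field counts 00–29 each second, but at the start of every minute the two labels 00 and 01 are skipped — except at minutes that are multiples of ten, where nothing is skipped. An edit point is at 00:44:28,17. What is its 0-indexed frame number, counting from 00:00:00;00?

As if non-drop at 30 labels/s: (0 × 3600 + 44 × 60 + 28) × 30 + 17 = 80057.
Minute boundaries passed: 44; those not divisible by 10: 44 − 4 = 40; dropped labels = 2 × 40 = 80.
Actual frame index = 80057 − 80 = 79977.

79977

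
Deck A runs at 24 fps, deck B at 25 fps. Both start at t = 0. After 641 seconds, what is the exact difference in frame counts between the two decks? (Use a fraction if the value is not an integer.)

641 frames

A emits 24 × 641 = 15384 frames; B emits 25 × 641 = 16025.
Difference = 641 frames; B is ahead of A.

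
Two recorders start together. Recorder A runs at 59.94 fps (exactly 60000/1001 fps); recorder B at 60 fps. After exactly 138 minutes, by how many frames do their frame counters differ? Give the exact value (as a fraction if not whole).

496800/1001 frames

138 min = 8280 s.
A emits 60000/1001 × 8280 = 496800000/1001 frames; B emits 60 × 8280 = 496800.
Difference = 496800/1001 frames (≈ 496.3037); B is ahead of A.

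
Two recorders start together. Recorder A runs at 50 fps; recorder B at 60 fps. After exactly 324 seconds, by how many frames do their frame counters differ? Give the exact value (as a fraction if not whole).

A emits 50 × 324 = 16200 frames; B emits 60 × 324 = 19440.
Difference = 3240 frames; B is ahead of A.

3240 frames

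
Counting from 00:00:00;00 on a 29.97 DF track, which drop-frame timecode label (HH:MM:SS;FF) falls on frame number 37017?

Each 10-minute DF block holds 10 × 60 × 30 − 9 × 2 = 17982 frames. 37017 ÷ 17982 → 2 full blocks, remainder 1053.
Within the partial block the first minute is 1800 frames and each further minute 1798, so 0 further minute boundaries passed. Total skipped labels = 18 × 2 + 2 × 0 = 36.
Non-drop label index = 37017 + 36 = 37053; at 30 labels/s that is 00:20:35:03, i.e. DF 00:20:35;03.

00:20:35;03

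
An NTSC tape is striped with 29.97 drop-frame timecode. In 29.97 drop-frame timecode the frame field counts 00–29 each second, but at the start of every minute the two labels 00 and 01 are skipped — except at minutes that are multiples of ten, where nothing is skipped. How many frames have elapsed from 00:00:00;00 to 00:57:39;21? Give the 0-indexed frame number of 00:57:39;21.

103687

Complete 10-minute blocks: 5, each 17982 frames → 89910.
Remaining 7 whole minutes in the current block: 1800 + 6 × 1798 = 12588 frames.
Within the current minute: 39 × 30 + 21 − 2 = 1189 (labels ;00/;01 skipped at this minute). Total = 89910 + 12588 + 1189 = 103687.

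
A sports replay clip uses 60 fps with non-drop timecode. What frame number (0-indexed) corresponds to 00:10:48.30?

Total seconds to the label: (0 × 3600 + 10 × 60 + 48) = 648.
Frame index = 648 × 60 + 30 = 38910.

frame 38910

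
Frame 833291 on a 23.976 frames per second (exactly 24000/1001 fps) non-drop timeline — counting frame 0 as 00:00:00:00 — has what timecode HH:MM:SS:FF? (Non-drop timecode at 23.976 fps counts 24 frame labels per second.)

833291 ÷ 24 = 34720 full seconds, remainder 11 frames.
34720 s = 9 h 38 min 40 s.
Timecode: 09:38:40:11.

09:38:40:11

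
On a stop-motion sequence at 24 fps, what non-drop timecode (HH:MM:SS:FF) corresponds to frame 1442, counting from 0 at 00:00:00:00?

00:01:00:02

1442 ÷ 24 = 60 full seconds, remainder 2 frames.
60 s = 0 h 1 min 0 s.
Timecode: 00:01:00:02.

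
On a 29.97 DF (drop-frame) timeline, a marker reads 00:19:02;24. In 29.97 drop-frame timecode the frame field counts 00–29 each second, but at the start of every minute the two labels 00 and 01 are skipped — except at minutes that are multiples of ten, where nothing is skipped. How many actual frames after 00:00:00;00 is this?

34248

Complete 10-minute blocks: 1, each 17982 frames → 17982.
Remaining 9 whole minutes in the current block: 1800 + 8 × 1798 = 16184 frames.
Within the current minute: 2 × 30 + 24 − 2 = 82 (labels ;00/;01 skipped at this minute). Total = 17982 + 16184 + 82 = 34248.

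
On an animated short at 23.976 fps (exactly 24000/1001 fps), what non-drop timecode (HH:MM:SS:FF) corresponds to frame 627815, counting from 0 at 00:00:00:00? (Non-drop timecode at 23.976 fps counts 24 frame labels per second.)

627815 ÷ 24 = 26158 full seconds, remainder 23 frames.
26158 s = 7 h 15 min 58 s.
Timecode: 07:15:58:23.

07:15:58:23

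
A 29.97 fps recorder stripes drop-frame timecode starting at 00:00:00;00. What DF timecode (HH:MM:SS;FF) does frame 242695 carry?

02:14:57;27

Ten DF minutes hold 17982 frames, so frame 242695 lies in block 13 (frames 233766–251747) with 8929 frames into that block.
The block's first minute is 1800 frames and the rest 1798 each; 8929 frames reaches minute 4, so 13 × 18 + 4 × 2 = 242 labels have been skipped so far.
Adding those back, label number 242695 + 242 = 242937 at 30 labels/s is 8097 s + 27 f = 2 h 14 min 57 s frame 27, i.e. 02:14:57;27.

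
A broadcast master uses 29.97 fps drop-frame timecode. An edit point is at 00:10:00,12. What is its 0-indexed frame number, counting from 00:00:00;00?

As if non-drop at 30 labels/s: (0 × 3600 + 10 × 60 + 0) × 30 + 12 = 18012.
Minute boundaries passed: 10; those not divisible by 10: 10 − 1 = 9; dropped labels = 2 × 9 = 18.
Actual frame index = 18012 − 18 = 17994.

17994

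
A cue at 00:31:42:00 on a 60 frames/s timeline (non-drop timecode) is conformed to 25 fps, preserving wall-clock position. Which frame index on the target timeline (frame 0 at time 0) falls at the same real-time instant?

frame 47550

Source frame index: (0×3600 + 31×60 + 42) × 60 + 0 = 114120.
Real time: 114120 / (60) = 1902 s.
Target frame: (1902) × (25) = 47550.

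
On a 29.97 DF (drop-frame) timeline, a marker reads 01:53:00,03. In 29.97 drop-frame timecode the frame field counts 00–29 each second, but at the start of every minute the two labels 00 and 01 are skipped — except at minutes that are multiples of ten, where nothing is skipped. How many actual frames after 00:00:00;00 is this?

203199

As if non-drop at 30 labels/s: (1 × 3600 + 53 × 60 + 0) × 30 + 3 = 203403.
Minute boundaries passed: 113; those not divisible by 10: 113 − 11 = 102; dropped labels = 2 × 102 = 204.
Actual frame index = 203403 − 204 = 203199.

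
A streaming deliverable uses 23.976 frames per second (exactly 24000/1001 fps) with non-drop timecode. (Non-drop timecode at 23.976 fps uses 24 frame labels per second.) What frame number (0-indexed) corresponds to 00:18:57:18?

Total seconds to the label: (0 × 3600 + 18 × 60 + 57) = 1137.
Frame index = 1137 × 24 + 18 = 27306.

27306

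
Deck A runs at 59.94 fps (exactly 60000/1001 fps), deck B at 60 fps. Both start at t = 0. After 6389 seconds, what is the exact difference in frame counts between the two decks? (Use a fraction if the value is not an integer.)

383340/1001 frames

A emits 60000/1001 × 6389 = 383340000/1001 frames; B emits 60 × 6389 = 383340.
Difference = 383340/1001 frames (≈ 382.9570); B is ahead of A.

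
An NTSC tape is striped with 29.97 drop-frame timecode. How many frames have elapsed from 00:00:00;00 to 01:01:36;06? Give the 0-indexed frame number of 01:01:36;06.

110776

Complete 10-minute blocks: 6, each 17982 frames → 107892.
Remaining 1 whole minute in the current block: 1800 + 0 × 1798 = 1800 frames.
Within the current minute: 36 × 30 + 6 − 2 = 1084 (labels ;00/;01 skipped at this minute). Total = 107892 + 1800 + 1084 = 110776.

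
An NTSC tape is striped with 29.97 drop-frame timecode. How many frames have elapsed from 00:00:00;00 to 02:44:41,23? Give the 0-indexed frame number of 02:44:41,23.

As if non-drop at 30 labels/s: (2 × 3600 + 44 × 60 + 41) × 30 + 23 = 296453.
Minute boundaries passed: 164; those not divisible by 10: 164 − 16 = 148; dropped labels = 2 × 148 = 296.
Actual frame index = 296453 − 296 = 296157.

296157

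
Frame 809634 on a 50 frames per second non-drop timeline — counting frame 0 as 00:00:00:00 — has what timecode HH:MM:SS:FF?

04:29:52:34

809634 ÷ 50 = 16192 full seconds, remainder 34 frames.
16192 s = 4 h 29 min 52 s.
Timecode: 04:29:52:34.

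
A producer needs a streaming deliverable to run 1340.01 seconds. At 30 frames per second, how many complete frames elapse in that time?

Frames = 1340.01 × 30 = 402003/10 ≈ 40200.3000.
Complete frames: 40200.

40200 frames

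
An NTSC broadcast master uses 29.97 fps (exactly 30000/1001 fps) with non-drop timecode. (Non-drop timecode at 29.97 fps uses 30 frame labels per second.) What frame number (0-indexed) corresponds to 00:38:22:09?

Total seconds to the label: (0 × 3600 + 38 × 60 + 22) = 2302.
Frame index = 2302 × 30 + 9 = 69069.

frame 69069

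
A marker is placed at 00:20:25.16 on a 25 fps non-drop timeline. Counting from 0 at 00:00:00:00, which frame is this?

frame 30641

Total seconds to the label: (0 × 3600 + 20 × 60 + 25) = 1225.
Frame index = 1225 × 25 + 16 = 30641.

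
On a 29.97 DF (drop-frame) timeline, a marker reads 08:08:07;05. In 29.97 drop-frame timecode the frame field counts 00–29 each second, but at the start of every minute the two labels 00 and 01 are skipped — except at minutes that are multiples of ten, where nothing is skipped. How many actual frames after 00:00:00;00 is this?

877735

Complete 10-minute blocks: 48, each 17982 frames → 863136.
Remaining 8 whole minutes in the current block: 1800 + 7 × 1798 = 14386 frames.
Within the current minute: 7 × 30 + 5 − 2 = 213 (labels ;00/;01 skipped at this minute). Total = 863136 + 14386 + 213 = 877735.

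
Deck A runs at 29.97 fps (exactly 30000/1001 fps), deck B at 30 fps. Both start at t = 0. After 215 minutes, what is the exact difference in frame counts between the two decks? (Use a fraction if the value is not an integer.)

215 min = 12900 s.
A emits 30000/1001 × 12900 = 387000000/1001 frames; B emits 30 × 12900 = 387000.
Difference = 387000/1001 frames (≈ 386.6134); B is ahead of A.

387000/1001 frames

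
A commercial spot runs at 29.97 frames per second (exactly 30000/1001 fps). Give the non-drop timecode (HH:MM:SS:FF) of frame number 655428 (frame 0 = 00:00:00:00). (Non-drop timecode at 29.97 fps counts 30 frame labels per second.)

06:04:07:18

655428 ÷ 30 = 21847 full seconds, remainder 18 frames.
21847 s = 6 h 4 min 7 s.
Timecode: 06:04:07:18.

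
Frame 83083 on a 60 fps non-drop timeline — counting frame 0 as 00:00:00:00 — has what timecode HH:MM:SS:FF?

00:23:04:43

83083 ÷ 60 = 1384 full seconds, remainder 43 frames.
1384 s = 0 h 23 min 4 s.
Timecode: 00:23:04:43.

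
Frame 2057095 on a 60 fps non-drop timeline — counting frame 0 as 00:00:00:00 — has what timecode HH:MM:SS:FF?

2057095 ÷ 60 = 34284 full seconds, remainder 55 frames.
34284 s = 9 h 31 min 24 s.
Timecode: 09:31:24:55.

09:31:24:55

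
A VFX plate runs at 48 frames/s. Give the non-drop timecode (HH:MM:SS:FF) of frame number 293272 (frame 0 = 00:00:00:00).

293272 ÷ 48 = 6109 full seconds, remainder 40 frames.
6109 s = 1 h 41 min 49 s.
Timecode: 01:41:49:40.

01:41:49:40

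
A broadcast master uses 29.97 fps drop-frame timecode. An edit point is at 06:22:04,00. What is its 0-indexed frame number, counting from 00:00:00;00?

687032

Complete 10-minute blocks: 38, each 17982 frames → 683316.
Remaining 2 whole minutes in the current block: 1800 + 1 × 1798 = 3598 frames.
Within the current minute: 4 × 30 + 0 − 2 = 118 (labels ;00/;01 skipped at this minute). Total = 683316 + 3598 + 118 = 687032.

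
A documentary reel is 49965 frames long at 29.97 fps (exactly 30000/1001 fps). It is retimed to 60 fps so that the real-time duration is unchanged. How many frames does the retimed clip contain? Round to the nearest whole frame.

Frames at target rate = 49965 × (60) / (30000/1001) = 10002993/100 ≈ 100029.930.
Nearest whole frame: 100030.

100030 frames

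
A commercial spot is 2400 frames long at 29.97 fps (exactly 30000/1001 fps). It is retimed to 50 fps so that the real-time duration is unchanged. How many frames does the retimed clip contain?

4004 frames

Target frames = source frames × (target rate / source rate) = 2400 × (50)/(30000/1001) = 2400 × 1001/600 = 4004.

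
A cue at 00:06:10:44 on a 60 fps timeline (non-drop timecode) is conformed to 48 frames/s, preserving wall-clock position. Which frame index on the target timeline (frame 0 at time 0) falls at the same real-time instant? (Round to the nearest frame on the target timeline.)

Source frame index: (0×3600 + 6×60 + 10) × 60 + 44 = 22244.
Real time: 22244 / (60) = 5561/15 s.
Target frame: (5561/15) × (48) = 88976/5 ≈ 17795.200 → 17795.

frame 17795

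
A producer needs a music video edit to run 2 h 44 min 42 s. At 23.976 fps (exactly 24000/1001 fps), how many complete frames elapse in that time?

236931 frames

2 h 44 min 42 s = 9882 s.
Frames = 9882 × 24000/1001 = 237168000/1001 ≈ 236931.0689.
Complete frames: 236931.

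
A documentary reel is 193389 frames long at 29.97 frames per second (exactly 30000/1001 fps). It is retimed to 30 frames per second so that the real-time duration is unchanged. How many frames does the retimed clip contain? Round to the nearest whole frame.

Frames at target rate = 193389 × (30) / (30000/1001) = 193582389/1000 ≈ 193582.389.
Nearest whole frame: 193582.

193582 frames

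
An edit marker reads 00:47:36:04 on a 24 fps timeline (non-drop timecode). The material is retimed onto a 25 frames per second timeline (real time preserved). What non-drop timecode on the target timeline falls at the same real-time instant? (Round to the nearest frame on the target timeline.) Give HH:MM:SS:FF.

Source frame index: (0×3600 + 47×60 + 36) × 24 + 4 = 68548.
Real time: 68548 / (24) = 17137/6 s.
Target frame: (17137/6) × (25) = 428425/6 ≈ 71404.167 → 71404.
At 25 labels/s: frame 71404 → 00:47:36:04.

00:47:36:04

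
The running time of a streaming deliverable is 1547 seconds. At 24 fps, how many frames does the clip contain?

37128 frames

Frames = 1547 × 24 = 37128.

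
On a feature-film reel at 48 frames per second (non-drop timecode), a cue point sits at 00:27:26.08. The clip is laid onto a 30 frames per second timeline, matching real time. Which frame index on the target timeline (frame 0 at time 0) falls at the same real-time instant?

Source frame index: (0×3600 + 27×60 + 26) × 48 + 8 = 79016.
Real time: 79016 / (48) = 9877/6 s.
Target frame: (9877/6) × (30) = 49385.

frame 49385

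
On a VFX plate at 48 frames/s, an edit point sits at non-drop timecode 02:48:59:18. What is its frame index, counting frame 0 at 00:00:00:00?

Total seconds to the label: (2 × 3600 + 48 × 60 + 59) = 10139.
Frame index = 10139 × 48 + 18 = 486690.

frame 486690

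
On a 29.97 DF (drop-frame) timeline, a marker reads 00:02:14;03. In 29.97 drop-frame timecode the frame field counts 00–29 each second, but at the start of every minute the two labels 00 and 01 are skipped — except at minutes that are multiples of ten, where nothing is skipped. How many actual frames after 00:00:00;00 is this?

Complete 10-minute blocks: 0, each 17982 frames → 0.
Remaining 2 whole minutes in the current block: 1800 + 1 × 1798 = 3598 frames.
Within the current minute: 14 × 30 + 3 − 2 = 421 (labels ;00/;01 skipped at this minute). Total = 0 + 3598 + 421 = 4019.

4019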